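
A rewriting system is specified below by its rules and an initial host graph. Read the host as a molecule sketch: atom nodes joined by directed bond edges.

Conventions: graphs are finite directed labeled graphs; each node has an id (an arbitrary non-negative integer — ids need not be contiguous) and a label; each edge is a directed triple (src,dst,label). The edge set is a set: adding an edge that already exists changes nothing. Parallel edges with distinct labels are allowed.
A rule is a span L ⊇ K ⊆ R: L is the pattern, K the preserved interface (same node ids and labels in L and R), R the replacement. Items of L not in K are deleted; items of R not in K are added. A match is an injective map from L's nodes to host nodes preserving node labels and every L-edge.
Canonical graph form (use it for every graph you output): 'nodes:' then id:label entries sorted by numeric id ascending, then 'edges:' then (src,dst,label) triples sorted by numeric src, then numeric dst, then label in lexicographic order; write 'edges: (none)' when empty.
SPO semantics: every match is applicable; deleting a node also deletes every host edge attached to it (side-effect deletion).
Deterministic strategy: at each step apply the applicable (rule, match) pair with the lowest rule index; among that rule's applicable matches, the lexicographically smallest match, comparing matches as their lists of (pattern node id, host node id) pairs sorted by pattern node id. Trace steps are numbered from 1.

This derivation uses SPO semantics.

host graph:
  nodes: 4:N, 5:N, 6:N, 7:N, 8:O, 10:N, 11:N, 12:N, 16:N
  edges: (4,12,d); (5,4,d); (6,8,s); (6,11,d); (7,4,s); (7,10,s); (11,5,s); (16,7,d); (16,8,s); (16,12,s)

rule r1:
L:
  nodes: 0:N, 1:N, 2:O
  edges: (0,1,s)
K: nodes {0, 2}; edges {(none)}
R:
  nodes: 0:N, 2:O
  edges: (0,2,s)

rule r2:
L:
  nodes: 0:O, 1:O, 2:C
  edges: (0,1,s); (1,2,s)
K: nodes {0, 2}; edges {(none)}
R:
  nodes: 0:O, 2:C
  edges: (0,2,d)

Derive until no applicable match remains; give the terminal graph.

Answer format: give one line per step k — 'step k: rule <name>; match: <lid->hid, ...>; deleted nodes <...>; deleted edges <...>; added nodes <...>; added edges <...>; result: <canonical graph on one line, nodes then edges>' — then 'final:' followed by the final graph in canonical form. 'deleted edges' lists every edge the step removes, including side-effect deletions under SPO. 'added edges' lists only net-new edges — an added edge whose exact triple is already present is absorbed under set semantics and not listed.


step 1: rule r1; match: 0->7, 1->4, 2->8; deleted nodes 4; deleted edges (4,12,d); (5,4,d); (7,4,s); added nodes (none); added edges (7,8,s); result: nodes: 5:N, 6:N, 7:N, 8:O, 10:N, 11:N, 12:N, 16:N edges: (6,8,s); (6,11,d); (7,8,s); (7,10,s); (11,5,s); (16,7,d); (16,8,s); (16,12,s)
step 2: rule r1; match: 0->7, 1->10, 2->8; deleted nodes 10; deleted edges (7,10,s); added nodes (none); added edges (none); result: nodes: 5:N, 6:N, 7:N, 8:O, 11:N, 12:N, 16:N edges: (6,8,s); (6,11,d); (7,8,s); (11,5,s); (16,7,d); (16,8,s); (16,12,s)
step 3: rule r1; match: 0->11, 1->5, 2->8; deleted nodes 5; deleted edges (11,5,s); added nodes (none); added edges (11,8,s); result: nodes: 6:N, 7:N, 8:O, 11:N, 12:N, 16:N edges: (6,8,s); (6,11,d); (7,8,s); (11,8,s); (16,7,d); (16,8,s); (16,12,s)
step 4: rule r1; match: 0->16, 1->12, 2->8; deleted nodes 12; deleted edges (16,12,s); added nodes (none); added edges (none); result: nodes: 6:N, 7:N, 8:O, 11:N, 16:N edges: (6,8,s); (6,11,d); (7,8,s); (11,8,s); (16,7,d); (16,8,s)
final:
nodes: 6:N, 7:N, 8:O, 11:N, 16:N
edges: (6,8,s); (6,11,d); (7,8,s); (11,8,s); (16,7,d); (16,8,s)


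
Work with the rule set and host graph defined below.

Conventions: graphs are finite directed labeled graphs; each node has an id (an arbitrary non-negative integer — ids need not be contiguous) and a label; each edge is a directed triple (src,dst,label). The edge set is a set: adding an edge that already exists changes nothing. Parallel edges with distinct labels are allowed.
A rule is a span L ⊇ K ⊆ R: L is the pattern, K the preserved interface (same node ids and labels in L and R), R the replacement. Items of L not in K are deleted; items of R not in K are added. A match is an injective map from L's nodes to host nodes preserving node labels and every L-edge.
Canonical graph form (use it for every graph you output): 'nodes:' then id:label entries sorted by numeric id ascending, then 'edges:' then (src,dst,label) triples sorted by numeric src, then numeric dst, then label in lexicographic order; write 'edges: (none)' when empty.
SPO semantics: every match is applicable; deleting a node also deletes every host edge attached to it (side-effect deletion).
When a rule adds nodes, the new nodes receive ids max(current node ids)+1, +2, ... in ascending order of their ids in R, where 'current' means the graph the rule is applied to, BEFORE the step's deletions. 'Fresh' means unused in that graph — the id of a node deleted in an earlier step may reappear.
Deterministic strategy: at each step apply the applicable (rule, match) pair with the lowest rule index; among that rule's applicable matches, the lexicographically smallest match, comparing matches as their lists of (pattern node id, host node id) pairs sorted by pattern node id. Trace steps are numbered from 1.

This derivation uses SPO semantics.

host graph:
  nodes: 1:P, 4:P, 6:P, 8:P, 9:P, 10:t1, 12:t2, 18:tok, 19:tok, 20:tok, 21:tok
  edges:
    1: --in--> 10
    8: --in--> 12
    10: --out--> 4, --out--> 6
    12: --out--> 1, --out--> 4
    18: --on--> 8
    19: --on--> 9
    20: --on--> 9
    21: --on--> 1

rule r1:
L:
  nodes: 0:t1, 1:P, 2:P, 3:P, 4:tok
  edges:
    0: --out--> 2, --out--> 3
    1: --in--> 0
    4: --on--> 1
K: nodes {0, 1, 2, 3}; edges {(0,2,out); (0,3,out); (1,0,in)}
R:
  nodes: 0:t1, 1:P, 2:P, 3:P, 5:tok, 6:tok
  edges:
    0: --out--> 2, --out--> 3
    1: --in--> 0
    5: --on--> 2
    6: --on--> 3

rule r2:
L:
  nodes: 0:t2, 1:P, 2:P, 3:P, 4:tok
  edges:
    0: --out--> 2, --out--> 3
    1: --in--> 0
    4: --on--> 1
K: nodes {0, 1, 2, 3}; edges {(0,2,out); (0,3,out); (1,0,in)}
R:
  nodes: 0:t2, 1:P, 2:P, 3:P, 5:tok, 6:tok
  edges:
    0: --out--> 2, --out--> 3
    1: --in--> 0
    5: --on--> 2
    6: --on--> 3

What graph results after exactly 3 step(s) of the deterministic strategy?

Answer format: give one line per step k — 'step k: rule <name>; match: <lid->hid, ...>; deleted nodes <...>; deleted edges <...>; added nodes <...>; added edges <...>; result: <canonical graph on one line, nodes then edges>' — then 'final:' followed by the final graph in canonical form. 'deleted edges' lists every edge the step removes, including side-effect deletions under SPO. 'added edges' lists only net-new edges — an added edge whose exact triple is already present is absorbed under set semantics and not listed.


step 1: rule r1; match: 0->10, 1->1, 2->4, 3->6, 4->21; deleted nodes 21; deleted edges (21,1,on); added nodes 22, 23; added edges (22,4,on); (23,6,on); result: nodes: 1:P, 4:P, 6:P, 8:P, 9:P, 10:t1, 12:t2, 18:tok, 19:tok, 20:tok, 22:tok, 23:tok edges: (1,10,in); (8,12,in); (10,4,out); (10,6,out); (12,1,out); (12,4,out); (18,8,on); (19,9,on); (20,9,on); (22,4,on); (23,6,on)
step 2: rule r2; match: 0->12, 1->8, 2->1, 3->4, 4->18; deleted nodes 18; deleted edges (18,8,on); added nodes 24, 25; added edges (24,1,on); (25,4,on); result: nodes: 1:P, 4:P, 6:P, 8:P, 9:P, 10:t1, 12:t2, 19:tok, 20:tok, 22:tok, 23:tok, 24:tok, 25:tok edges: (1,10,in); (8,12,in); (10,4,out); (10,6,out); (12,1,out); (12,4,out); (19,9,on); (20,9,on); (22,4,on); (23,6,on); (24,1,on); (25,4,on)
step 3: rule r1; match: 0->10, 1->1, 2->4, 3->6, 4->24; deleted nodes 24; deleted edges (24,1,on); added nodes 26, 27; added edges (26,4,on); (27,6,on); result: nodes: 1:P, 4:P, 6:P, 8:P, 9:P, 10:t1, 12:t2, 19:tok, 20:tok, 22:tok, 23:tok, 25:tok, 26:tok, 27:tok edges: (1,10,in); (8,12,in); (10,4,out); (10,6,out); (12,1,out); (12,4,out); (19,9,on); (20,9,on); (22,4,on); (23,6,on); (25,4,on); (26,4,on); (27,6,on)
final:
nodes: 1:P, 4:P, 6:P, 8:P, 9:P, 10:t1, 12:t2, 19:tok, 20:tok, 22:tok, 23:tok, 25:tok, 26:tok, 27:tok
edges: (1,10,in); (8,12,in); (10,4,out); (10,6,out); (12,1,out); (12,4,out); (19,9,on); (20,9,on); (22,4,on); (23,6,on); (25,4,on); (26,4,on); (27,6,on)


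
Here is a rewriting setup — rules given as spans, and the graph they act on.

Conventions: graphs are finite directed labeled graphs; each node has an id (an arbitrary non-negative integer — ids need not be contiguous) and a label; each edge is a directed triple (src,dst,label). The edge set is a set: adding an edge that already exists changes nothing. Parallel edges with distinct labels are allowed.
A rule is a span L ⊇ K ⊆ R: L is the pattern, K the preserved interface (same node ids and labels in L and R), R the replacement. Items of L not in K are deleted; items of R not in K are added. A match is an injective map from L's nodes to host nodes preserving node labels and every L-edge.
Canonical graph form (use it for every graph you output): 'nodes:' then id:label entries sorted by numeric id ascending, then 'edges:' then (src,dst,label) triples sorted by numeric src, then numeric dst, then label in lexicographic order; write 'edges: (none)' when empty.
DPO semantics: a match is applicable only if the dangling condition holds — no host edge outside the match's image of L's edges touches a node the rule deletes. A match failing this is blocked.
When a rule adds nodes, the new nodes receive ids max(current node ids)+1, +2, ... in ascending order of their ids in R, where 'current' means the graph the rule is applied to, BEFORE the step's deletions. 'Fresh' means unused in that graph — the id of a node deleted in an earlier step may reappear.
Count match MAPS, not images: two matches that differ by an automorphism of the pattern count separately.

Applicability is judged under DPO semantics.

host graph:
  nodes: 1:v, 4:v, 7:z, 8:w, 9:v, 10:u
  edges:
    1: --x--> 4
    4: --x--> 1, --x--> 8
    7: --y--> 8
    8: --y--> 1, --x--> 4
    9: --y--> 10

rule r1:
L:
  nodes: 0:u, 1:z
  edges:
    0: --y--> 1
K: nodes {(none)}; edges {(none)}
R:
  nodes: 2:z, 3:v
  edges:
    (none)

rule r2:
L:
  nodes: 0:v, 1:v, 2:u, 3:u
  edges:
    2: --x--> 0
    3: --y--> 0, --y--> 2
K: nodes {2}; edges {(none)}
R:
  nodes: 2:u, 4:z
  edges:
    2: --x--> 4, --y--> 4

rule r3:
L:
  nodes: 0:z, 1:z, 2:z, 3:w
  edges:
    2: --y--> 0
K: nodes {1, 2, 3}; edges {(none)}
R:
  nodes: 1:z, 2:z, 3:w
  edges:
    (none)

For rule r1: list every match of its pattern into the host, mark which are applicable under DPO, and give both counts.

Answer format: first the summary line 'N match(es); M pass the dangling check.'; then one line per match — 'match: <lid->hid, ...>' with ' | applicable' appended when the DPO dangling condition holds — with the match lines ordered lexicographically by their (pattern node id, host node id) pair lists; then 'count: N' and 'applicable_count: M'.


0 match(es); 0 pass the dangling check.
count: 0
applicable_count: 0


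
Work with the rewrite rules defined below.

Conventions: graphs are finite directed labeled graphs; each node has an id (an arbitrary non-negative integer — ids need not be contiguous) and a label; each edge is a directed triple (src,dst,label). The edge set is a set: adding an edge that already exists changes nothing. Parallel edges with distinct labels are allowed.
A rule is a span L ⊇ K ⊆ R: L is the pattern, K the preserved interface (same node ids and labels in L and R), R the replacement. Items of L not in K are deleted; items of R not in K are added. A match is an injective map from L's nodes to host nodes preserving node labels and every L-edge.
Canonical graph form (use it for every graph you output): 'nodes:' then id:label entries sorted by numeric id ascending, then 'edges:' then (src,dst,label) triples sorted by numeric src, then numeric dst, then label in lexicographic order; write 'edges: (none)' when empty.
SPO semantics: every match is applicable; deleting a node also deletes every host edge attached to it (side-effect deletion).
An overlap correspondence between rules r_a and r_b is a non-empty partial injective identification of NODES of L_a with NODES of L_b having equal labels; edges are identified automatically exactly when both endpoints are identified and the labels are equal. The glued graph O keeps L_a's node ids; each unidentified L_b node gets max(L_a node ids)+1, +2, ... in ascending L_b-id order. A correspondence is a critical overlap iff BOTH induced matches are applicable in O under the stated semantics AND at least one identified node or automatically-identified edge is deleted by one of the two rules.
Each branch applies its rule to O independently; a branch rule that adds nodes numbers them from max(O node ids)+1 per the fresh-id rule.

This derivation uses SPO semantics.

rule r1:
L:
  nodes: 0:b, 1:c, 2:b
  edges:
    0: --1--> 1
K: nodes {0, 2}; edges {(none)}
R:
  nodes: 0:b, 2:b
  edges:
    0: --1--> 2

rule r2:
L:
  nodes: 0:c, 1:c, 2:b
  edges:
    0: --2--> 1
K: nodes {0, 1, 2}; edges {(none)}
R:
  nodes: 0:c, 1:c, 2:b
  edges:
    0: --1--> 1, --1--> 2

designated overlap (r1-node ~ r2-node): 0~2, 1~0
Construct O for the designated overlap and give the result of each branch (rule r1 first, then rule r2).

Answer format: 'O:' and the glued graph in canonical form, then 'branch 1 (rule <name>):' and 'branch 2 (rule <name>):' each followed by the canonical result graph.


O:
nodes: 0:b, 1:c, 2:b, 3:c
edges: (0,1,1); (1,3,2)
branch 1 (rule r1):
nodes: 0:b, 2:b, 3:c
edges: (0,2,1)
branch 2 (rule r2):
nodes: 0:b, 1:c, 2:b, 3:c
edges: (0,1,1); (1,0,1); (1,3,1)


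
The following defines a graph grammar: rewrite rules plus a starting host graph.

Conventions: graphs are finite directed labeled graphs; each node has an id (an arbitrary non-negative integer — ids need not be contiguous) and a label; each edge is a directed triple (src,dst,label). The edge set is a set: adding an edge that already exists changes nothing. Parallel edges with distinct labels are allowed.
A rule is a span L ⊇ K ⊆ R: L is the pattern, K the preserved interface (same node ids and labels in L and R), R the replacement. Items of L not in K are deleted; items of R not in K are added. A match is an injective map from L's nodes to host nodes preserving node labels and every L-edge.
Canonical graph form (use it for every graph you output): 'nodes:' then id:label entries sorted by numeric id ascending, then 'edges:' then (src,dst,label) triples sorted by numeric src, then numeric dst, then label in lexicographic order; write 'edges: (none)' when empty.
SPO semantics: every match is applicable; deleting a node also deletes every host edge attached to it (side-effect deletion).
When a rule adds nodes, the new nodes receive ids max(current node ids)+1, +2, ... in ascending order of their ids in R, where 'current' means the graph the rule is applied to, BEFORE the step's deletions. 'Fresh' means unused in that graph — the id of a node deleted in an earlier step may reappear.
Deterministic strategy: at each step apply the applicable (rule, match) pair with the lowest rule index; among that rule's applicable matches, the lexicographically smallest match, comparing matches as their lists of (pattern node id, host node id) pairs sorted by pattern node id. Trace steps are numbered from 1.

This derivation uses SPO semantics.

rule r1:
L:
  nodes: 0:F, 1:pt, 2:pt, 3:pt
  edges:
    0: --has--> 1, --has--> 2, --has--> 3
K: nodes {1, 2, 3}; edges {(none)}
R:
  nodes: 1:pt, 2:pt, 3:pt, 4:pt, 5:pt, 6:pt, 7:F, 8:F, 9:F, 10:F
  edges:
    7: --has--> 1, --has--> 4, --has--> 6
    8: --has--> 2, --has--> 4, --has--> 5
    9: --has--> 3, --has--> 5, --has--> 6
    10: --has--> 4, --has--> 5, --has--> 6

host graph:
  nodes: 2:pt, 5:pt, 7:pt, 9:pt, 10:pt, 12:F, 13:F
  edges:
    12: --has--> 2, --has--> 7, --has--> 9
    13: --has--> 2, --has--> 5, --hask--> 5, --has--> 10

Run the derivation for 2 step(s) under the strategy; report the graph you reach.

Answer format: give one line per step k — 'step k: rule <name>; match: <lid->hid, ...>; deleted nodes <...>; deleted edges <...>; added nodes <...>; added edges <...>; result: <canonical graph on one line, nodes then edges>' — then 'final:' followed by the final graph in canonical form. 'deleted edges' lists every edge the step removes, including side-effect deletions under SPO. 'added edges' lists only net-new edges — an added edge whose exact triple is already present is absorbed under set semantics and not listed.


step 1: rule r1; match: 0->12, 1->2, 2->7, 3->9; deleted nodes 12; deleted edges (12,2,has); (12,7,has); (12,9,has); added nodes 14, 15, 16, 17, 18, 19, 20; added edges (17,2,has); (17,14,has); (17,16,has); (18,7,has); (18,14,has); (18,15,has); (19,9,has); (19,15,has); (19,16,has); (20,14,has); (20,15,has); (20,16,has); result: nodes: 2:pt, 5:pt, 7:pt, 9:pt, 10:pt, 13:F, 14:pt, 15:pt, 16:pt, 17:F, 18:F, 19:F, 20:F edges: (13,2,has); (13,5,has); (13,5,hask); (13,10,has); (17,2,has); (17,14,has); (17,16,has); (18,7,has); (18,14,has); (18,15,has); (19,9,has); (19,15,has); (19,16,has); (20,14,has); (20,15,has); (20,16,has)
step 2: rule r1; match: 0->13, 1->2, 2->5, 3->10; deleted nodes 13; deleted edges (13,2,has); (13,5,has); (13,5,hask); (13,10,has); added nodes 21, 22, 23, 24, 25, 26, 27; added edges (24,2,has); (24,21,has); (24,23,has); (25,5,has); (25,21,has); (25,22,has); (26,10,has); (26,22,has); (26,23,has); (27,21,has); (27,22,has); (27,23,has); result: nodes: 2:pt, 5:pt, 7:pt, 9:pt, 10:pt, 14:pt, 15:pt, 16:pt, 17:F, 18:F, 19:F, 20:F, 21:pt, 22:pt, 23:pt, 24:F, 25:F, 26:F, 27:F edges: (17,2,has); (17,14,has); (17,16,has); (18,7,has); (18,14,has); (18,15,has); (19,9,has); (19,15,has); (19,16,has); (20,14,has); (20,15,has); (20,16,has); (24,2,has); (24,21,has); (24,23,has); (25,5,has); (25,21,has); (25,22,has); (26,10,has); (26,22,has); (26,23,has); (27,21,has); (27,22,has); (27,23,has)
final:
nodes: 2:pt, 5:pt, 7:pt, 9:pt, 10:pt, 14:pt, 15:pt, 16:pt, 17:F, 18:F, 19:F, 20:F, 21:pt, 22:pt, 23:pt, 24:F, 25:F, 26:F, 27:F
edges: (17,2,has); (17,14,has); (17,16,has); (18,7,has); (18,14,has); (18,15,has); (19,9,has); (19,15,has); (19,16,has); (20,14,has); (20,15,has); (20,16,has); (24,2,has); (24,21,has); (24,23,has); (25,5,has); (25,21,has); (25,22,has); (26,10,has); (26,22,has); (26,23,has); (27,21,has); (27,22,has); (27,23,has)


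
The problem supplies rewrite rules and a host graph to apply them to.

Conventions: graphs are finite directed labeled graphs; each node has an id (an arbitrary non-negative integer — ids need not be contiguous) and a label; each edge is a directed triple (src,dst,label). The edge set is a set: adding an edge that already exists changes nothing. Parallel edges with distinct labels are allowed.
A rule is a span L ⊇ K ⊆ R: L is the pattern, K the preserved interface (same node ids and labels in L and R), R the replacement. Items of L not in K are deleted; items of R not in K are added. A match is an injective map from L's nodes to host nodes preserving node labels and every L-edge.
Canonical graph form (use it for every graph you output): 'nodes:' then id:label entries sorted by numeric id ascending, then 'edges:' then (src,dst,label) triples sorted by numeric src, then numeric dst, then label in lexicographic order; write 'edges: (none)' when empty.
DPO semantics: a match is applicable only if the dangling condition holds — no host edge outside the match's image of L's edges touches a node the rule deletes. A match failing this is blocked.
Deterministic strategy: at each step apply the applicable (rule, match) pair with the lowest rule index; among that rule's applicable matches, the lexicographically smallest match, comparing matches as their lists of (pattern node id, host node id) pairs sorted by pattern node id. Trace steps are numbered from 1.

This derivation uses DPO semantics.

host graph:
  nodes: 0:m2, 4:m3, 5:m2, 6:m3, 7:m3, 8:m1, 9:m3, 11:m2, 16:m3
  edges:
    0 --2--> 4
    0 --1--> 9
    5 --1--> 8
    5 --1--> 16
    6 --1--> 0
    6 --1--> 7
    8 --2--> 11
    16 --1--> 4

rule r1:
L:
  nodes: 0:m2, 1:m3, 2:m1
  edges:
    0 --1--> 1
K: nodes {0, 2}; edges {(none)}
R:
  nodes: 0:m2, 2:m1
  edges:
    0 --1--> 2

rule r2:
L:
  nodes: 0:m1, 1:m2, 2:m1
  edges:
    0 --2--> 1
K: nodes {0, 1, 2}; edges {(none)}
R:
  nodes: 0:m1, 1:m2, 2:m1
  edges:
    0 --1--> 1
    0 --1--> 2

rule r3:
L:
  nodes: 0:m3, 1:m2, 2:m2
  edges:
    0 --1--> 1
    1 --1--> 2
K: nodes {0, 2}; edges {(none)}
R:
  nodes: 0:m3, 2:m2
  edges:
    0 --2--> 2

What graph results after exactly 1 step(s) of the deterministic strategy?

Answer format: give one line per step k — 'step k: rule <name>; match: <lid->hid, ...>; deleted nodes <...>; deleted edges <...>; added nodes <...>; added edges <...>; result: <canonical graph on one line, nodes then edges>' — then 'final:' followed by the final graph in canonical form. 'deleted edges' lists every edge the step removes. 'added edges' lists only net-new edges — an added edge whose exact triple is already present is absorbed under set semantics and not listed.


step 1: rule r1; match: 0->0, 1->9, 2->8; deleted nodes 9; deleted edges (0,9,1); added nodes (none); added edges (0,8,1); result: nodes: 0:m2, 4:m3, 5:m2, 6:m3, 7:m3, 8:m1, 11:m2, 16:m3 edges: (0,4,2); (0,8,1); (5,8,1); (5,16,1); (6,0,1); (6,7,1); (8,11,2); (16,4,1)
final:
nodes: 0:m2, 4:m3, 5:m2, 6:m3, 7:m3, 8:m1, 11:m2, 16:m3
edges: (0,4,2); (0,8,1); (5,8,1); (5,16,1); (6,0,1); (6,7,1); (8,11,2); (16,4,1)


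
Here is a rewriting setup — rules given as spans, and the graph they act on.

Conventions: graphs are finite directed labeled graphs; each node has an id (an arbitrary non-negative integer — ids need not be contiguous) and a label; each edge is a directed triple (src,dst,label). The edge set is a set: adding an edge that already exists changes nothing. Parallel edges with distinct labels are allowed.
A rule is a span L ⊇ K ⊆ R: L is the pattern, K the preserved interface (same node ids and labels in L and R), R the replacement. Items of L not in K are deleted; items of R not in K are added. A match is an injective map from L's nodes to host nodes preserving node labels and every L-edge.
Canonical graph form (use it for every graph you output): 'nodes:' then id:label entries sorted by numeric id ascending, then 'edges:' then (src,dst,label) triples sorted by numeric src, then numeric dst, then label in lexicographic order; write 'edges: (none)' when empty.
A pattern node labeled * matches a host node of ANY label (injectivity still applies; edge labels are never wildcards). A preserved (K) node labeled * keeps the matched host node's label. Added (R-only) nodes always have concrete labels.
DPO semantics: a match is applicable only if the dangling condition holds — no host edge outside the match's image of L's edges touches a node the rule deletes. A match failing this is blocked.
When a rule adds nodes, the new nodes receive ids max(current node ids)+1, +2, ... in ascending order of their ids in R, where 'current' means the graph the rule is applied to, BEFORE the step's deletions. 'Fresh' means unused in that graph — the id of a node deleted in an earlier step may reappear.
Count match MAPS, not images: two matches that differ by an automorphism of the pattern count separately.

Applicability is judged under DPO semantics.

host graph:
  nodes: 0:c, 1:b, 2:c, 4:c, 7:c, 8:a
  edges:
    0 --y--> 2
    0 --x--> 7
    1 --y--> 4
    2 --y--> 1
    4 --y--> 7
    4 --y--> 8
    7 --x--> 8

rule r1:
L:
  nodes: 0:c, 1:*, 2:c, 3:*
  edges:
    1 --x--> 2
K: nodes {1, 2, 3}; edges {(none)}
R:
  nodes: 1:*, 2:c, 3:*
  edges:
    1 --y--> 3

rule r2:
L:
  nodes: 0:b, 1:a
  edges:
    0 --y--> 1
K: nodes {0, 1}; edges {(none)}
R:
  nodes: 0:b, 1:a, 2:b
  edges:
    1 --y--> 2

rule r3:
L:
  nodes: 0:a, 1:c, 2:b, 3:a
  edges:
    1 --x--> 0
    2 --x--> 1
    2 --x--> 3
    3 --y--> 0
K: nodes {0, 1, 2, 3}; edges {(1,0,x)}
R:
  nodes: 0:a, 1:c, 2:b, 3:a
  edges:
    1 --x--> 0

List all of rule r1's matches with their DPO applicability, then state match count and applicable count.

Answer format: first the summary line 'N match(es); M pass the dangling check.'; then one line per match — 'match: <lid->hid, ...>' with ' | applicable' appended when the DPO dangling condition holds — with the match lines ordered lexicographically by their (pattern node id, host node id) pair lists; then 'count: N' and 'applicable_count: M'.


6 match(es); 0 pass the dangling check.
match: 0->2, 1->0, 2->7, 3->1
match: 0->2, 1->0, 2->7, 3->4
match: 0->2, 1->0, 2->7, 3->8
match: 0->4, 1->0, 2->7, 3->1
match: 0->4, 1->0, 2->7, 3->2
match: 0->4, 1->0, 2->7, 3->8
count: 6
applicable_count: 0


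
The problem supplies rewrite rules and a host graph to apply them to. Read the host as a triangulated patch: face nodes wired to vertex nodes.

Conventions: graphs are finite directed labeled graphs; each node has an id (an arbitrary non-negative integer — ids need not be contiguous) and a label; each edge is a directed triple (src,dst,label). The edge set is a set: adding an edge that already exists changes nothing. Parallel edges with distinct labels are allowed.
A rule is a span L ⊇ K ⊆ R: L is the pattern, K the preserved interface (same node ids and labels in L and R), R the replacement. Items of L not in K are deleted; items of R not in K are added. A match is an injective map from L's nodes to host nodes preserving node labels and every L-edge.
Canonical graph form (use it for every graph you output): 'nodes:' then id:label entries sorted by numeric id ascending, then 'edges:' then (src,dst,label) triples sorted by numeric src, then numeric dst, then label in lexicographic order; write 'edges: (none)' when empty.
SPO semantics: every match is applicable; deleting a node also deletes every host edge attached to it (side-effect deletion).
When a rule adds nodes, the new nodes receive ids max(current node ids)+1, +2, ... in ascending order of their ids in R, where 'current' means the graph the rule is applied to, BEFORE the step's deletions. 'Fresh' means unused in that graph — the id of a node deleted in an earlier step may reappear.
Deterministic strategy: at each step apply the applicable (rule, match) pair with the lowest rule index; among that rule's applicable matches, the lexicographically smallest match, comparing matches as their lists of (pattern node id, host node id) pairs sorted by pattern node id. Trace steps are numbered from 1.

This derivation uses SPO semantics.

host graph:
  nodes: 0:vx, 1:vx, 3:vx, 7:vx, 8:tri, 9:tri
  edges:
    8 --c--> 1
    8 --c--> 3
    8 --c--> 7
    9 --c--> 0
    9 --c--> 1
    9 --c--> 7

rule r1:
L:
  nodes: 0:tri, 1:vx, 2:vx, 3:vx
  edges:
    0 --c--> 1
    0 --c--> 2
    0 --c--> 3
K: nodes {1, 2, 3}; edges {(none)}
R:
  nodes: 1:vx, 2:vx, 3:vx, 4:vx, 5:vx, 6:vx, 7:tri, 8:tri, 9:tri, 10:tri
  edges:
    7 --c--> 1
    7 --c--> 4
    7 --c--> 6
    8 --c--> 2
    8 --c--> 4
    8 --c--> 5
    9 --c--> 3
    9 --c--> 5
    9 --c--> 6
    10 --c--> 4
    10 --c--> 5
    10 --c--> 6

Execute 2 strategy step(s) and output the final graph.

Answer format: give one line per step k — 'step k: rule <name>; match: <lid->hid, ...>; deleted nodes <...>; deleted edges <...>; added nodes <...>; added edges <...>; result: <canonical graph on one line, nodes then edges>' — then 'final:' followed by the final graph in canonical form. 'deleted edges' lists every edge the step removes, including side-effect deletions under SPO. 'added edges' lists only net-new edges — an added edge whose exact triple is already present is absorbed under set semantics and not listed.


step 1: rule r1; match: 0->8, 1->1, 2->3, 3->7; deleted nodes 8; deleted edges (8,1,c); (8,3,c); (8,7,c); added nodes 10, 11, 12, 13, 14, 15, 16; added edges (13,1,c); (13,10,c); (13,12,c); (14,3,c); (14,10,c); (14,11,c); (15,7,c); (15,11,c); (15,12,c); (16,10,c); (16,11,c); (16,12,c); result: nodes: 0:vx, 1:vx, 3:vx, 7:vx, 9:tri, 10:vx, 11:vx, 12:vx, 13:tri, 14:tri, 15:tri, 16:tri edges: (9,0,c); (9,1,c); (9,7,c); (13,1,c); (13,10,c); (13,12,c); (14,3,c); (14,10,c); (14,11,c); (15,7,c); (15,11,c); (15,12,c); (16,10,c); (16,11,c); (16,12,c)
step 2: rule r1; match: 0->9, 1->0, 2->1, 3->7; deleted nodes 9; deleted edges (9,0,c); (9,1,c); (9,7,c); added nodes 17, 18, 19, 20, 21, 22, 23; added edges (20,0,c); (20,17,c); (20,19,c); (21,1,c); (21,17,c); (21,18,c); (22,7,c); (22,18,c); (22,19,c); (23,17,c); (23,18,c); (23,19,c); result: nodes: 0:vx, 1:vx, 3:vx, 7:vx, 10:vx, 11:vx, 12:vx, 13:tri, 14:tri, 15:tri, 16:tri, 17:vx, 18:vx, 19:vx, 20:tri, 21:tri, 22:tri, 23:tri edges: (13,1,c); (13,10,c); (13,12,c); (14,3,c); (14,10,c); (14,11,c); (15,7,c); (15,11,c); (15,12,c); (16,10,c); (16,11,c); (16,12,c); (20,0,c); (20,17,c); (20,19,c); (21,1,c); (21,17,c); (21,18,c); (22,7,c); (22,18,c); (22,19,c); (23,17,c); (23,18,c); (23,19,c)
final:
nodes: 0:vx, 1:vx, 3:vx, 7:vx, 10:vx, 11:vx, 12:vx, 13:tri, 14:tri, 15:tri, 16:tri, 17:vx, 18:vx, 19:vx, 20:tri, 21:tri, 22:tri, 23:tri
edges: (13,1,c); (13,10,c); (13,12,c); (14,3,c); (14,10,c); (14,11,c); (15,7,c); (15,11,c); (15,12,c); (16,10,c); (16,11,c); (16,12,c); (20,0,c); (20,17,c); (20,19,c); (21,1,c); (21,17,c); (21,18,c); (22,7,c); (22,18,c); (22,19,c); (23,17,c); (23,18,c); (23,19,c)


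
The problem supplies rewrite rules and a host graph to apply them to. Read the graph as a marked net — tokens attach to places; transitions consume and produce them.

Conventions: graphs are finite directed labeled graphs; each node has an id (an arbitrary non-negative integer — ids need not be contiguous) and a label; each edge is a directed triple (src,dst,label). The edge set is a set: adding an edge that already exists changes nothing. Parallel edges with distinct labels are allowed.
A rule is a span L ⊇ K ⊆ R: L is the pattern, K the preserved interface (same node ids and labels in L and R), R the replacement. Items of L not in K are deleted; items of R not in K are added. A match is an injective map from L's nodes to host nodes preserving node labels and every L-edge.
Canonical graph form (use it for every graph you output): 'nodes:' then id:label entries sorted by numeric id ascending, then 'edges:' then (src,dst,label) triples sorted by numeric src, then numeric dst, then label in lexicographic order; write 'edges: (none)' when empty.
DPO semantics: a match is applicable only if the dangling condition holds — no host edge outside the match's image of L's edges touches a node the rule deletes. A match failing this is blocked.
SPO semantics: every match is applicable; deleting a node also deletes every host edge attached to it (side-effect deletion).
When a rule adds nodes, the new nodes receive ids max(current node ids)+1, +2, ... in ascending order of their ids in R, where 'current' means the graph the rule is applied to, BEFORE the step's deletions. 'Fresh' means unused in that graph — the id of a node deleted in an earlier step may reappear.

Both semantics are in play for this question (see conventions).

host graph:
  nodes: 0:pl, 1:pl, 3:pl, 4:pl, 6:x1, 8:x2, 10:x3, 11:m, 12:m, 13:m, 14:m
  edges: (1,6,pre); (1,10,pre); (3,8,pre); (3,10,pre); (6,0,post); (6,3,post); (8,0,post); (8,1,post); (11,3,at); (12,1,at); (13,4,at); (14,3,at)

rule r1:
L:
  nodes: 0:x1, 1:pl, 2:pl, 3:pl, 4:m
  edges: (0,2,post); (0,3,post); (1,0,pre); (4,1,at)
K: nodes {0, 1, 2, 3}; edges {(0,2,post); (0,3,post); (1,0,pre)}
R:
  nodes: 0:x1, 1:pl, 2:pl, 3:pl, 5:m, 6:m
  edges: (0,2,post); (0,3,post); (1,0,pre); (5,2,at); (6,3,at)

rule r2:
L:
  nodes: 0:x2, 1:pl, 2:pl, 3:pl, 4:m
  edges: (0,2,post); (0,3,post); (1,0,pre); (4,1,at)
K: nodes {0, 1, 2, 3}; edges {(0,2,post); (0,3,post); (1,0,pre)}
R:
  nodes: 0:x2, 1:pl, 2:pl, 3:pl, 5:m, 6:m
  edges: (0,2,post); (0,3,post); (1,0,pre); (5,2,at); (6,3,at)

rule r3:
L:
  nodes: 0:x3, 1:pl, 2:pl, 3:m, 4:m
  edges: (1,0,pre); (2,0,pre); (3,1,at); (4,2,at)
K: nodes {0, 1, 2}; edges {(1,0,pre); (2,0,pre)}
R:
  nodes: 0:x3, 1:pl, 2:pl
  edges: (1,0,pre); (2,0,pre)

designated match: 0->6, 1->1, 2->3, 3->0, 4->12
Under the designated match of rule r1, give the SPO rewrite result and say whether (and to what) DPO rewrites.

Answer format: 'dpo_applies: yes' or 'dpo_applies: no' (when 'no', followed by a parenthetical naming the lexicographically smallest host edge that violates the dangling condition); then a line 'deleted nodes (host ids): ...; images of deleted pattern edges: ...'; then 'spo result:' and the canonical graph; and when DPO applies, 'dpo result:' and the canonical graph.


dpo_applies: yes
deleted nodes (host ids): 12; images of deleted pattern edges: (12,1,at)
spo result:
nodes: 0:pl, 1:pl, 3:pl, 4:pl, 6:x1, 8:x2, 10:x3, 11:m, 13:m, 14:m, 15:m, 16:m
edges: (1,6,pre); (1,10,pre); (3,8,pre); (3,10,pre); (6,0,post); (6,3,post); (8,0,post); (8,1,post); (11,3,at); (13,4,at); (14,3,at); (15,3,at); (16,0,at)
dpo result:
nodes: 0:pl, 1:pl, 3:pl, 4:pl, 6:x1, 8:x2, 10:x3, 11:m, 13:m, 14:m, 15:m, 16:m
edges: (1,6,pre); (1,10,pre); (3,8,pre); (3,10,pre); (6,0,post); (6,3,post); (8,0,post); (8,1,post); (11,3,at); (13,4,at); (14,3,at); (15,3,at); (16,0,at)


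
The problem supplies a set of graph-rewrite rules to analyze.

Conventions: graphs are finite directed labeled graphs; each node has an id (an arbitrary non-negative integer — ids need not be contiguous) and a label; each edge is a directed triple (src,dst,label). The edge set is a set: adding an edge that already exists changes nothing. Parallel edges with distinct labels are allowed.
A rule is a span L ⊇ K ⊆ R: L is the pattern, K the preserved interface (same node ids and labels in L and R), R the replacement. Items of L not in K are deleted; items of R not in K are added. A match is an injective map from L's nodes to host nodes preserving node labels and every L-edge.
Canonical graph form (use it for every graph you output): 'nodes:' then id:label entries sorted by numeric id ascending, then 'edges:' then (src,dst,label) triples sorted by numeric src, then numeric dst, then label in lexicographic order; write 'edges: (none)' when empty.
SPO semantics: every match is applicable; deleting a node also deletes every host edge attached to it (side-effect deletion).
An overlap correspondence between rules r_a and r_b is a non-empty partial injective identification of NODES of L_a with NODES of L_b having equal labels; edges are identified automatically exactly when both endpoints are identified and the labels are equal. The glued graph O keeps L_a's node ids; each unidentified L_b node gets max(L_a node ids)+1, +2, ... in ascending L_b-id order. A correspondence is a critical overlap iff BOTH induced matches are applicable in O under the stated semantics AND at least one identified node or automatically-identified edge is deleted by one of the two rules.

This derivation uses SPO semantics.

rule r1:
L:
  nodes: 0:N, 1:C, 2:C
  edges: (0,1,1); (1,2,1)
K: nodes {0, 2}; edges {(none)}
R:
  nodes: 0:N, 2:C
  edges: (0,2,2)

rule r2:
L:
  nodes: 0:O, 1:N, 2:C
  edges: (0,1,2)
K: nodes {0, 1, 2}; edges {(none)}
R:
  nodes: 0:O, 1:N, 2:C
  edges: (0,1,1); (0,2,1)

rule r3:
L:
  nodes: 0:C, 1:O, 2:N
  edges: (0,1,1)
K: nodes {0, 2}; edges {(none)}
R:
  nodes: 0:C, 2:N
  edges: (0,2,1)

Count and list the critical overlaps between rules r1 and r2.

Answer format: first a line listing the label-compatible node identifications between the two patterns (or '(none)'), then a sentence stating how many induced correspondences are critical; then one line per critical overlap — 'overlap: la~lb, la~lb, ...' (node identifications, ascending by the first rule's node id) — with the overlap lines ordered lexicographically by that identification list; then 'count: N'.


label-compatible node identifications between L(r1) and L(r2): 0~1, 1~2, 2~2
2 of the induced correspondences are critical overlaps of r1 and r2.
overlap: 0~1, 1~2
overlap: 1~2
count: 2


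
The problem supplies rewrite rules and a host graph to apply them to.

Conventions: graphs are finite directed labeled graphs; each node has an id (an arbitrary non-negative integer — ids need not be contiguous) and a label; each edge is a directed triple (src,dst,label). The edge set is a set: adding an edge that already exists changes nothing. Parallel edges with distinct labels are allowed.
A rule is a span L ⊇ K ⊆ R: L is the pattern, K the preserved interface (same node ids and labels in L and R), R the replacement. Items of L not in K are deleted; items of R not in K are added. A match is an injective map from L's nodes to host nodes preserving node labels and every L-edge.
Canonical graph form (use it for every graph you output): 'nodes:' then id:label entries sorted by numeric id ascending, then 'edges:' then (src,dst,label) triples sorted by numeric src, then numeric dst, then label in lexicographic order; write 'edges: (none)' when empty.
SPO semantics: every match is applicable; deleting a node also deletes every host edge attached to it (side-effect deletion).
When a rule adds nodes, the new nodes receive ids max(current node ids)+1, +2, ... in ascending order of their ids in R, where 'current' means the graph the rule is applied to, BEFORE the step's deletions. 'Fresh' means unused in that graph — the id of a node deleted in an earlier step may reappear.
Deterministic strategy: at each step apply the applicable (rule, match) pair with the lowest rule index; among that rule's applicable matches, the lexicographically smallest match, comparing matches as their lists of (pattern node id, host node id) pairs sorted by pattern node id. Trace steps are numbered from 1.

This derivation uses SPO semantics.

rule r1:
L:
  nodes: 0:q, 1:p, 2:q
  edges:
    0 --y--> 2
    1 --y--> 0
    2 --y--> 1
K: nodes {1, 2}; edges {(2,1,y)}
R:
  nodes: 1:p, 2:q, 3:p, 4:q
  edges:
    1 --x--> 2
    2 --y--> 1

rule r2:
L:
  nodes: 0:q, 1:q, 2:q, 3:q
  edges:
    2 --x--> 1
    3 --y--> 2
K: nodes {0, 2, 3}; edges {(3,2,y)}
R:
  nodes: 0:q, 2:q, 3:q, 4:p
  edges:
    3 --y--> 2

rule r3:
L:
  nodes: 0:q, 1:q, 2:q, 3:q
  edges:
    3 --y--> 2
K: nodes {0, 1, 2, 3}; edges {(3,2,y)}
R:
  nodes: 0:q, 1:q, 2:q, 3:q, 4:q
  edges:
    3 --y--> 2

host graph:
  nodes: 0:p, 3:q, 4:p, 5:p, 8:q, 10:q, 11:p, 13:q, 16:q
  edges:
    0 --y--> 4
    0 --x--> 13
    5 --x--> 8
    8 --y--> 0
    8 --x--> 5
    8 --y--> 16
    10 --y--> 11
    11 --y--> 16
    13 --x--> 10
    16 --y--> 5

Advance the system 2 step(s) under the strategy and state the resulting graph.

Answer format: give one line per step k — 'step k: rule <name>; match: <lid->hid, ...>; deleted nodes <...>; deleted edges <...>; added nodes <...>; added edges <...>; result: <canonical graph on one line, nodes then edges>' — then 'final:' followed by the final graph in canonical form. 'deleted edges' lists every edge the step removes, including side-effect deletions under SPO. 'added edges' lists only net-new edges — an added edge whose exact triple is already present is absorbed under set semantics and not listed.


step 1: rule r3; match: 0->3, 1->10, 2->16, 3->8; deleted nodes (none); deleted edges (none); added nodes 17; added edges (none); result: nodes: 0:p, 3:q, 4:p, 5:p, 8:q, 10:q, 11:p, 13:q, 16:q, 17:q edges: (0,4,y); (0,13,x); (5,8,x); (8,0,y); (8,5,x); (8,16,y); (10,11,y); (11,16,y); (13,10,x); (16,5,y)
step 2: rule r3; match: 0->3, 1->10, 2->16, 3->8; deleted nodes (none); deleted edges (none); added nodes 18; added edges (none); result: nodes: 0:p, 3:q, 4:p, 5:p, 8:q, 10:q, 11:p, 13:q, 16:q, 17:q, 18:q edges: (0,4,y); (0,13,x); (5,8,x); (8,0,y); (8,5,x); (8,16,y); (10,11,y); (11,16,y); (13,10,x); (16,5,y)
final:
nodes: 0:p, 3:q, 4:p, 5:p, 8:q, 10:q, 11:p, 13:q, 16:q, 17:q, 18:q
edges: (0,4,y); (0,13,x); (5,8,x); (8,0,y); (8,5,x); (8,16,y); (10,11,y); (11,16,y); (13,10,x); (16,5,y)


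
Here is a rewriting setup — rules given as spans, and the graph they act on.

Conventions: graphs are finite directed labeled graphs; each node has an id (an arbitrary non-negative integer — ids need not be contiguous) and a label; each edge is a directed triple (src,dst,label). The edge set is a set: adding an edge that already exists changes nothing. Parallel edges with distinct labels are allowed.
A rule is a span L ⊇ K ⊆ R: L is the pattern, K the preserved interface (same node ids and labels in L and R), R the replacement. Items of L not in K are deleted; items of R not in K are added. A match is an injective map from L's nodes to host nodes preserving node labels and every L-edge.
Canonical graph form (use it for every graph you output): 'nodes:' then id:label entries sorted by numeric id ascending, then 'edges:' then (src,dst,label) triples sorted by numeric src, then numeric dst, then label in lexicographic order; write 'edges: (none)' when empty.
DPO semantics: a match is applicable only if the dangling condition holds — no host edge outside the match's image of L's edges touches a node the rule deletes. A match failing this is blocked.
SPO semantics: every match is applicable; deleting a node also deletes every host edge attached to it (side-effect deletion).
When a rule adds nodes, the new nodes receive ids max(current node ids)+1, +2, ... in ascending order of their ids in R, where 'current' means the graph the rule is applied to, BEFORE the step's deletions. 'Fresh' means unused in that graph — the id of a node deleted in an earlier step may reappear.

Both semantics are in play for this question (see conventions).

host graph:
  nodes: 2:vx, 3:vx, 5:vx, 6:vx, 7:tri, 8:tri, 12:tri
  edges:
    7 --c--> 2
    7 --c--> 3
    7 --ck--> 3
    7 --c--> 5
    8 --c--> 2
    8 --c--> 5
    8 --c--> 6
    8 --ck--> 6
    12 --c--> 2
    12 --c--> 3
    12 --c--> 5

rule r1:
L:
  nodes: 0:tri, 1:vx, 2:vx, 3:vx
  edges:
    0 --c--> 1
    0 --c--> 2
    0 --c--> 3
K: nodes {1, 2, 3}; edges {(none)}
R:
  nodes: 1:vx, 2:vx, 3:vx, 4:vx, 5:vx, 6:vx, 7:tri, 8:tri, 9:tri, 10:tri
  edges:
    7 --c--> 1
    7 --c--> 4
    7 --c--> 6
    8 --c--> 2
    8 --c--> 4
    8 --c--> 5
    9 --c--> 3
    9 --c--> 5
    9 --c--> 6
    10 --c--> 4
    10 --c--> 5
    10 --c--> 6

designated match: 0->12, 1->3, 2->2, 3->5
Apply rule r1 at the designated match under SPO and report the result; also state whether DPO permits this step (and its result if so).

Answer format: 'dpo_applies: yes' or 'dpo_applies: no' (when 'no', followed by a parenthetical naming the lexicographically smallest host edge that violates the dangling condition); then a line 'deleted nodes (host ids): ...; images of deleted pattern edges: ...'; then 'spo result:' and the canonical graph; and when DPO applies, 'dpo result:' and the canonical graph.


dpo_applies: yes
deleted nodes (host ids): 12; images of deleted pattern edges: (12,2,c); (12,3,c); (12,5,c)
spo result:
nodes: 2:vx, 3:vx, 5:vx, 6:vx, 7:tri, 8:tri, 13:vx, 14:vx, 15:vx, 16:tri, 17:tri, 18:tri, 19:tri
edges: (7,2,c); (7,3,c); (7,3,ck); (7,5,c); (8,2,c); (8,5,c); (8,6,c); (8,6,ck); (16,3,c); (16,13,c); (16,15,c); (17,2,c); (17,13,c); (17,14,c); (18,5,c); (18,14,c); (18,15,c); (19,13,c); (19,14,c); (19,15,c)
dpo result:
nodes: 2:vx, 3:vx, 5:vx, 6:vx, 7:tri, 8:tri, 13:vx, 14:vx, 15:vx, 16:tri, 17:tri, 18:tri, 19:tri
edges: (7,2,c); (7,3,c); (7,3,ck); (7,5,c); (8,2,c); (8,5,c); (8,6,c); (8,6,ck); (16,3,c); (16,13,c); (16,15,c); (17,2,c); (17,13,c); (17,14,c); (18,5,c); (18,14,c); (18,15,c); (19,13,c); (19,14,c); (19,15,c)
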